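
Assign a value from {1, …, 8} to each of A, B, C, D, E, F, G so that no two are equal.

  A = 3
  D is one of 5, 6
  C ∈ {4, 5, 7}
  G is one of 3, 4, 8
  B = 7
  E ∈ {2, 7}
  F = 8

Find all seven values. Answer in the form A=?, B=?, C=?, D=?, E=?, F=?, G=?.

A has just one choice, so A = 3. Strike 3 from G.
B has just one choice, so B = 7. Strike 7 from C, E.
E has just one choice, so E = 2.
That leaves F = 8. So G can't be 8.
G's domain is down to {4}, so G = 4. Strike 4 from C.
C has just one choice, so C = 5. Strike 5 from D.
D's domain is down to {6}, so D = 6.

A=3, B=7, C=5, D=6, E=2, F=8, G=4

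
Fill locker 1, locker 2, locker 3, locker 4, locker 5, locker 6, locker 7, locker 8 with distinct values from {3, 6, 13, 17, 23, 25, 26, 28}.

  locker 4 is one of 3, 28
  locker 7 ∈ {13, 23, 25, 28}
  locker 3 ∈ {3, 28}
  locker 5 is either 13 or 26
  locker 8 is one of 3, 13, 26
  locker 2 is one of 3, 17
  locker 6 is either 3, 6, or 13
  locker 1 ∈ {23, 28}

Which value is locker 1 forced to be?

The 8 variables draw from only 8 values {3, 6, 13, 17, 23, 25, 26, 28}, so each is used; only locker 6 can be 6, hence locker 6 = 6.
The 7 still-open variables draw from only 7 values {3, 13, 17, 23, 25, 26, 28}, so each is used; only locker 2 can be 17, hence locker 2 = 17.
The 6 still-open variables draw from only 6 values {3, 13, 23, 25, 26, 28}, so each is used; only locker 7 can be 25, hence locker 7 = 25.
The 5 still-open variables draw from only 5 values {3, 13, 23, 26, 28}, so each is used; only locker 1 can be 23, hence locker 1 = 23.

23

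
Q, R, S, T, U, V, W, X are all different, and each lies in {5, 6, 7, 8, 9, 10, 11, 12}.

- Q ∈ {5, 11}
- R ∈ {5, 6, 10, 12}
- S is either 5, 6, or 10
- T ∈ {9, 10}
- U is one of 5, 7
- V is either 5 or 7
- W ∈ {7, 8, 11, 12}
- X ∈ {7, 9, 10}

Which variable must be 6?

S

Among the 8 variables, 8 fits only W (and all 8 values in {5, 6, 7, 8, 9, 10, 11, 12} must be used), so W = 8.
The 7 still-open variables together cover exactly {5, 6, 7, 9, 10, 11, 12} — 7 values for 7 variables — and 11 appears only in Q's list, so Q = 11.
The 6 still-open variables together cover exactly {5, 6, 7, 9, 10, 12} — 6 values for 6 variables — and 12 appears only in R's list, so R = 12.
Among the 5 still-open variables, 6 fits only S (and all 5 values in {5, 6, 7, 9, 10} must be used), so S = 6.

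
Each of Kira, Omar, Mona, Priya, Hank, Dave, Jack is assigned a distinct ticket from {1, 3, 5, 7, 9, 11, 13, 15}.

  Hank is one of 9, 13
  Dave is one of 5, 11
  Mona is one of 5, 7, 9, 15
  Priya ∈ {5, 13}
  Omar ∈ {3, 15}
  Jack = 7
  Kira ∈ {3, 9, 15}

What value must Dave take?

Jack has just one choice, so Jack = 7. Eliminate 7 elsewhere: Mona.
The 6 still-open variables draw from only 6 values {3, 5, 9, 11, 13, 15}, so each is used; only Dave can be 11, hence Dave = 11.

11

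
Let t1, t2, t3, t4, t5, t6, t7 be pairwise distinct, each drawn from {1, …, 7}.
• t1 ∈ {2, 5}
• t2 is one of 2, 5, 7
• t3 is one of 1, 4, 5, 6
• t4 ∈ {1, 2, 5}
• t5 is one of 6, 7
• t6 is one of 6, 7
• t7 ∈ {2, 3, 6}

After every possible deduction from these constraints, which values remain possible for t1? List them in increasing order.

Among the 7 variables, 3 fits only t7 (and all 7 values in {1, 2, 3, 4, 5, 6, 7} must be used), so t7 = 3.
Among the 6 still-open variables, 4 fits only t3 (and all 6 values in {1, 2, 4, 5, 6, 7} must be used), so t3 = 4.
The 5 still-open variables together cover exactly {1, 2, 5, 6, 7} — 5 values for 5 variables — and 1 appears only in t4's list, so t4 = 1.
t5 and t6 between them cover only {6, 7} — a naked pair. Remove those values from t2.
No further eliminations apply; t1 can still be any of 2, 5.

2, 5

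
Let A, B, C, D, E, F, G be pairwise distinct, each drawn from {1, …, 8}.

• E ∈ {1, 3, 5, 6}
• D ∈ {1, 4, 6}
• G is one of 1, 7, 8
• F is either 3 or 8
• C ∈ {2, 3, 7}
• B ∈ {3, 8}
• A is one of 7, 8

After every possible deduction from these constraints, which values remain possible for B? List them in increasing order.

3, 8

B and F between them cover only {3, 8} — a naked pair. Remove those values from A, C, E, G.
A must be 7 (only option left). Eliminate 7 elsewhere: C, G.
C has just one choice, so C = 2.
G must be 1 (only option left). Remove 1 from D, E.
No further eliminations apply; B can still be any of 3, 8.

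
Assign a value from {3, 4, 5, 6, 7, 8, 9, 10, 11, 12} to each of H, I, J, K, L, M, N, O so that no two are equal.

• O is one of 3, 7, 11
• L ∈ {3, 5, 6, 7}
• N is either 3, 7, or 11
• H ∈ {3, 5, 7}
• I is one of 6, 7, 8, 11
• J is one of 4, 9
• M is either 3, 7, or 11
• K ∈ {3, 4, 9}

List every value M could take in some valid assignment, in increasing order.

The 8 variables together cover exactly {3, 4, 5, 6, 7, 8, 9, 11} — 8 values for 8 variables — and 8 appears only in I's list, so I = 8.
The 7 still-open variables draw from only 7 values {3, 4, 5, 6, 7, 9, 11}, so each is used; only L can be 6, hence L = 6.
The 6 still-open variables together cover exactly {3, 4, 5, 7, 9, 11} — 6 values for 6 variables — and 5 appears only in H's list, so H = 5.
M, N, O share exactly the 3 values {3, 7, 11}; by pigeonhole those values go to them, so strike 3, 7, 11 from K.
No further eliminations apply; M can still be any of 3, 7, 11.

3, 7, 11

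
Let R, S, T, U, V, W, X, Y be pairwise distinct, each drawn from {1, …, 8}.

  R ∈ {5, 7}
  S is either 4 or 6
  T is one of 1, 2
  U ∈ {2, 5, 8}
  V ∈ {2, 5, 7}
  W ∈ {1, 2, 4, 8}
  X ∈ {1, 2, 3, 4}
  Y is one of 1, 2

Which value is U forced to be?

8

The 8 variables draw from only 8 values {1, 2, 3, 4, 5, 6, 7, 8}, so each is used; only X can be 3, hence X = 3.
The 7 still-open variables draw from only 7 values {1, 2, 4, 5, 6, 7, 8}, so each is used; only S can be 6, hence S = 6.
Among the 6 still-open variables, 4 fits only W (and all 6 values in {1, 2, 4, 5, 7, 8} must be used), so W = 4.
The 5 still-open variables draw from only 5 values {1, 2, 5, 7, 8}, so each is used; only U can be 8, hence U = 8.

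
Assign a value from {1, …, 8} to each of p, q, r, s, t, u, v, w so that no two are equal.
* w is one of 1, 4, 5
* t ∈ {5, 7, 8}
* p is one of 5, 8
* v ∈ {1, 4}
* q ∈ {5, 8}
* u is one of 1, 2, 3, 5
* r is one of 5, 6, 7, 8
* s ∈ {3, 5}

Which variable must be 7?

t

The 8 variables together cover exactly {1, 2, 3, 4, 5, 6, 7, 8} — 8 values for 8 variables — and 2 appears only in u's list, so u = 2.
Among the 7 still-open variables, 3 fits only s (and all 7 values in {1, 3, 4, 5, 6, 7, 8} must be used), so s = 3.
Among the 6 still-open variables, 6 fits only r (and all 6 values in {1, 4, 5, 6, 7, 8} must be used), so r = 6.
The 5 still-open variables together cover exactly {1, 4, 5, 7, 8} — 5 values for 5 variables — and 7 appears only in t's list, so t = 7.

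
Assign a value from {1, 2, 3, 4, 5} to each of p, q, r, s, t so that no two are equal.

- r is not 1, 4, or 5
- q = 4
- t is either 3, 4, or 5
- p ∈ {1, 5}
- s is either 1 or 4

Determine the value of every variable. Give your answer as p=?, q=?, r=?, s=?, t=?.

q's domain is down to {4}, so q = 4. So s, t can't be 4.
That leaves s = 1. Remove 1 from p.
p has just one choice, so p = 5. Strike 5 from t.
That leaves t = 3. Remove 3 from r.
r's domain is down to {2}, so r = 2.

p=5, q=4, r=2, s=1, t=3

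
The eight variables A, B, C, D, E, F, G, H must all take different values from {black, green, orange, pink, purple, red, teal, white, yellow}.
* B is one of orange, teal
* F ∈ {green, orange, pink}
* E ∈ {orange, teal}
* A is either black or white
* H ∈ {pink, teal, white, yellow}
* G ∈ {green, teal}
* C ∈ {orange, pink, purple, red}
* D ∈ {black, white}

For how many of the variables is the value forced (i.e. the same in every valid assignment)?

A and D share exactly the 2 values {black, white}; by pigeonhole those values go to them, so strike black, white from H.
B and E share exactly the 2 values {orange, teal}; by pigeonhole those values go to them, so strike orange, teal from C, F, G, H.
G has just one choice, so G = green. So F can't be green.
F has just one choice, so F = pink. Remove pink from C, H.
That leaves H = yellow.
Determined: F=pink, G=green, H=yellow. The other variables each still have more than one consistent value. That makes 3.

3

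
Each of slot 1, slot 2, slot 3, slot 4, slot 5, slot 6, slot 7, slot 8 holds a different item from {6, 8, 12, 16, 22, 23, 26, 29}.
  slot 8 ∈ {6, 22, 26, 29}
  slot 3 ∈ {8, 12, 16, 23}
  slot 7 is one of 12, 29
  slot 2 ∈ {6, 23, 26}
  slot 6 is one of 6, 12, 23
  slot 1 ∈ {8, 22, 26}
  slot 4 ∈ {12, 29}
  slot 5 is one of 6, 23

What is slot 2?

Among the 8 variables, 16 fits only slot 3 (and all 8 values in {6, 8, 12, 16, 22, 23, 26, 29} must be used), so slot 3 = 16.
The 7 still-open variables draw from only 7 values {6, 8, 12, 22, 23, 26, 29}, so each is used; only slot 1 can be 8, hence slot 1 = 8.
The 6 still-open variables together cover exactly {6, 12, 22, 23, 26, 29} — 6 values for 6 variables — and 22 appears only in slot 8's list, so slot 8 = 22.
The 5 still-open variables together cover exactly {6, 12, 23, 26, 29} — 5 values for 5 variables — and 26 appears only in slot 2's list, so slot 2 = 26.

26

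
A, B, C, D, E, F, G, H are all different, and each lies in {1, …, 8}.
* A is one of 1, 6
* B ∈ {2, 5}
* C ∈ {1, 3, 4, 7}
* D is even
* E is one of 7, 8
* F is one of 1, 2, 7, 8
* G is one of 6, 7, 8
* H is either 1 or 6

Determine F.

Among the 8 variables, 3 fits only C (and all 8 values in {1, 2, 3, 4, 5, 6, 7, 8} must be used), so C = 3.
The 7 still-open variables draw from only 7 values {1, 2, 4, 5, 6, 7, 8}, so each is used; only D can be 4, hence D = 4.
The 6 still-open variables together cover exactly {1, 2, 5, 6, 7, 8} — 6 values for 6 variables — and 5 appears only in B's list, so B = 5.
The 5 still-open variables together cover exactly {1, 2, 6, 7, 8} — 5 values for 5 variables — and 2 appears only in F's list, so F = 2.

2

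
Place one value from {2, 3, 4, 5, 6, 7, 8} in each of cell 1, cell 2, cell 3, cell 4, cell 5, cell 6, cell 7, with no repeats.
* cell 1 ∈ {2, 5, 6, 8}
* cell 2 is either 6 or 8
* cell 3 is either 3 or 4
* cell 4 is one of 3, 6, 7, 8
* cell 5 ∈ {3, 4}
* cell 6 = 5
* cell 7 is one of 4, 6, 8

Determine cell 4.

cell 6's domain is down to {5}, so cell 6 = 5. Strike 5 from cell 1.
The 6 still-open variables draw from only 6 values {2, 3, 4, 6, 7, 8}, so each is used; only cell 1 can be 2, hence cell 1 = 2.
The 5 still-open variables together cover exactly {3, 4, 6, 7, 8} — 5 values for 5 variables — and 7 appears only in cell 4's list, so cell 4 = 7.

7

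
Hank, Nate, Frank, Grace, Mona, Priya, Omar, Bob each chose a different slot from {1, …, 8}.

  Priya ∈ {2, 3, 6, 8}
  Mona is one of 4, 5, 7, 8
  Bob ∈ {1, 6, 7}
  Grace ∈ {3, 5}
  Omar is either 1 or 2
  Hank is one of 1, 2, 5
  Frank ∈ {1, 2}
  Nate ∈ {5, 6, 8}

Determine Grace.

The 8 variables draw from only 8 values {1, 2, 3, 4, 5, 6, 7, 8}, so each is used; only Mona can be 4, hence Mona = 4.
The 7 still-open variables together cover exactly {1, 2, 3, 5, 6, 7, 8} — 7 values for 7 variables — and 7 appears only in Bob's list, so Bob = 7.
Frank and Omar share exactly the 2 values {1, 2}; by pigeonhole those values go to them, so strike 1, 2 from Hank, Priya.
That leaves Hank = 5. Remove 5 from Nate, Grace.
So Grace = 3.

3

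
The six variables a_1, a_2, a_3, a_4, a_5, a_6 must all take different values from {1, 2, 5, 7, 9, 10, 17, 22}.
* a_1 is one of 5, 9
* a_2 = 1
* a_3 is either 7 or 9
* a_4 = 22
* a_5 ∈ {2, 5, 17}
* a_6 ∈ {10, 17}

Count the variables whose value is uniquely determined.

a_2 must be 1 (only option left).
a_4 has just one choice, so a_4 = 22.
Determined: a_2=1, a_4=22. The other variables each still have more than one consistent value. That makes 2.

2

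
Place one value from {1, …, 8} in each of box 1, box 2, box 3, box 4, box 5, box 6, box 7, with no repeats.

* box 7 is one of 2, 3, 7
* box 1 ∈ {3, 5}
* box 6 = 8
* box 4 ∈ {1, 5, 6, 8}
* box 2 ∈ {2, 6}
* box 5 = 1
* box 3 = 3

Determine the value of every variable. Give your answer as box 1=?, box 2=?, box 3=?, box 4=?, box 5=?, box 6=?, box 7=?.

box 3 has just one choice, so box 3 = 3. Eliminate 3 elsewhere: box 1, box 7.
box 5's domain is down to {1}, so box 5 = 1. Eliminate 1 elsewhere: box 4.
That leaves box 6 = 8. Eliminate 8 elsewhere: box 4.
That leaves box 1 = 5. So box 4 can't be 5.
box 4 must be 6 (only option left). Strike 6 from box 2.
box 2's domain is down to {2}, so box 2 = 2. Remove 2 from box 7.
That leaves box 7 = 7.

box 1=5, box 2=2, box 3=3, box 4=6, box 5=1, box 6=8, box 7=7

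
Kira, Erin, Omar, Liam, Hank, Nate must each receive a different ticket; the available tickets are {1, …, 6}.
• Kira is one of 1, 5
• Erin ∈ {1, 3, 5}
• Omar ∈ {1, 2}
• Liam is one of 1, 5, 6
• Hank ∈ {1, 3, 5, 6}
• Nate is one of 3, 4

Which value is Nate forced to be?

The 6 variables together cover exactly {1, 2, 3, 4, 5, 6} — 6 values for 6 variables — and 2 appears only in Omar's list, so Omar = 2.
The 5 still-open variables together cover exactly {1, 3, 4, 5, 6} — 5 values for 5 variables — and 4 appears only in Nate's list, so Nate = 4.

4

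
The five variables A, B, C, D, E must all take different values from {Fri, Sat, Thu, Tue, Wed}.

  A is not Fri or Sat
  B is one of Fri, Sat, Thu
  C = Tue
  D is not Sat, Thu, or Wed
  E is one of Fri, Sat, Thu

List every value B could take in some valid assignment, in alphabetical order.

C must be Tue (only option left). Remove Tue from A, D.
D has just one choice, so D = Fri. Remove Fri from B, E.
Among the 3 still-open variables, Wed fits only A (and all 3 values in {Sat, Thu, Wed} must be used), so A = Wed.
No further eliminations apply; B can still be any of Sat, Thu.

Sat, Thu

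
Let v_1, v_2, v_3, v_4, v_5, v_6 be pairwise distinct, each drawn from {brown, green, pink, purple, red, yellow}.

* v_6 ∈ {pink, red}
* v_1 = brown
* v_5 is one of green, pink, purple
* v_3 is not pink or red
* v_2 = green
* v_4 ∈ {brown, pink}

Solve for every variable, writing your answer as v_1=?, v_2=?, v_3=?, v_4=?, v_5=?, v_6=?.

v_1 has just one choice, so v_1 = brown. Eliminate brown elsewhere: v_3, v_4.
That leaves v_2 = green. So v_3, v_5 can't be green.
v_4 must be pink (only option left). Remove pink from v_5, v_6.
That leaves v_5 = purple. Strike purple from v_3.
v_6's domain is down to {red}, so v_6 = red.
v_3's domain is down to {yellow}, so v_3 = yellow.

v_1=brown, v_2=green, v_3=yellow, v_4=pink, v_5=purple, v_6=red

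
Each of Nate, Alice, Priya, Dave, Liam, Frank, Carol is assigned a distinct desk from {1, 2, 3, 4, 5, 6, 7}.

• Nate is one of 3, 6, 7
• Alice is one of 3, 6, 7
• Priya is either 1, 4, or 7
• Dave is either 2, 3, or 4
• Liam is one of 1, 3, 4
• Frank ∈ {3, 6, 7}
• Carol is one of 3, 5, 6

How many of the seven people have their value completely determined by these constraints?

The 7 variables draw from only 7 values {1, 2, 3, 4, 5, 6, 7}, so each is used; only Dave can be 2, hence Dave = 2.
The 6 still-open variables draw from only 6 values {1, 3, 4, 5, 6, 7}, so each is used; only Carol can be 5, hence Carol = 5.
The 3 variables Nate, Alice, Frank are confined to {3, 6, 7}, which locks those values in; drop them from Priya, Liam.
Determined: Dave=2, Carol=5. The other people each still have more than one consistent value. That makes 2.

2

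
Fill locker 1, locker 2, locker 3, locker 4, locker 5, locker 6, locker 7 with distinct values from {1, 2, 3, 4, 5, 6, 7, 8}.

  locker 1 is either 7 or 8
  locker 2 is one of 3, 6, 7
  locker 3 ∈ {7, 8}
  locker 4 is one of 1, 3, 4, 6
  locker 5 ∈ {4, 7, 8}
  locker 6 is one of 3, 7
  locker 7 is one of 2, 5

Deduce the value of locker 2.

The 2 variables locker 1 and locker 3 are confined to {7, 8}, which locks those values in; drop them from locker 2, locker 5, locker 6.
locker 5's domain is down to {4}, so locker 5 = 4. Eliminate 4 elsewhere: locker 4.
locker 6 has just one choice, so locker 6 = 3. Remove 3 from locker 2, locker 4.
So locker 2 = 6.

6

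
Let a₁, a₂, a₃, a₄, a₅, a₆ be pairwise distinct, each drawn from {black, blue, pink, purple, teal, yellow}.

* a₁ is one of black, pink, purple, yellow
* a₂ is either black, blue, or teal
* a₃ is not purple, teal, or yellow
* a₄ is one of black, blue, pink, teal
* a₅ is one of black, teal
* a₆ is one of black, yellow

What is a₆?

yellow

The 6 variables together cover exactly {black, blue, pink, purple, teal, yellow} — 6 values for 6 variables — and purple appears only in a₁'s list, so a₁ = purple.
Among the 5 still-open variables, yellow fits only a₆ (and all 5 values in {black, blue, pink, teal, yellow} must be used), so a₆ = yellow.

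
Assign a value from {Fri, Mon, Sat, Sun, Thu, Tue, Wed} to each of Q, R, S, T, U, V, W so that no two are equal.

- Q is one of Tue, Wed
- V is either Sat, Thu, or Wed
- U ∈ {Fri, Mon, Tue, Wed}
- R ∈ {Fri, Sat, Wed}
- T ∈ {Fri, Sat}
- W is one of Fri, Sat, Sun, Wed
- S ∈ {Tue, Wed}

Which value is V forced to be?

The 7 variables together cover exactly {Fri, Mon, Sat, Sun, Thu, Tue, Wed} — 7 values for 7 variables — and Mon appears only in U's list, so U = Mon.
The 6 still-open variables together cover exactly {Fri, Sat, Sun, Thu, Tue, Wed} — 6 values for 6 variables — and Sun appears only in W's list, so W = Sun.
The 5 still-open variables draw from only 5 values {Fri, Sat, Thu, Tue, Wed}, so each is used; only V can be Thu, hence V = Thu.

Thu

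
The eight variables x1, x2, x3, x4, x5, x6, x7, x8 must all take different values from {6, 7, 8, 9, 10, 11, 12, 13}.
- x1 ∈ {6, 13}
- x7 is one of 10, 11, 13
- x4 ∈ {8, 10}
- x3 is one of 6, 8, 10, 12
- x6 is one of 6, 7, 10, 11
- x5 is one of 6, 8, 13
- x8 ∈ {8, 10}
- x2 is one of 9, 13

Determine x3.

12

The 8 variables draw from only 8 values {6, 7, 8, 9, 10, 11, 12, 13}, so each is used; only x6 can be 7, hence x6 = 7.
The 7 still-open variables together cover exactly {6, 8, 9, 10, 11, 12, 13} — 7 values for 7 variables — and 9 appears only in x2's list, so x2 = 9.
Among the 6 still-open variables, 11 fits only x7 (and all 6 values in {6, 8, 10, 11, 12, 13} must be used), so x7 = 11.
Among the 5 still-open variables, 12 fits only x3 (and all 5 values in {6, 8, 10, 12, 13} must be used), so x3 = 12.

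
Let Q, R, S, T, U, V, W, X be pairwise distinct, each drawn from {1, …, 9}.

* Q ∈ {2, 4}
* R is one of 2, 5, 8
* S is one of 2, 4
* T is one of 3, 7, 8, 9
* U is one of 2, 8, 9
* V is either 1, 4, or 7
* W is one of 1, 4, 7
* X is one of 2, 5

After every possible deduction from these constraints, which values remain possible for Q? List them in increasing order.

2, 4

The 8 variables draw from only 8 values {1, 2, 3, 4, 5, 7, 8, 9}, so each is used; only T can be 3, hence T = 3.
Among the 7 still-open variables, 9 fits only U (and all 7 values in {1, 2, 4, 5, 7, 8, 9} must be used), so U = 9.
The 6 still-open variables together cover exactly {1, 2, 4, 5, 7, 8} — 6 values for 6 variables — and 8 appears only in R's list, so R = 8.
Among the 5 still-open variables, 5 fits only X (and all 5 values in {1, 2, 4, 5, 7} must be used), so X = 5.
Q and S between them cover only {2, 4} — a naked pair. Remove those values from V, W.
No further eliminations apply; Q can still be any of 2, 4.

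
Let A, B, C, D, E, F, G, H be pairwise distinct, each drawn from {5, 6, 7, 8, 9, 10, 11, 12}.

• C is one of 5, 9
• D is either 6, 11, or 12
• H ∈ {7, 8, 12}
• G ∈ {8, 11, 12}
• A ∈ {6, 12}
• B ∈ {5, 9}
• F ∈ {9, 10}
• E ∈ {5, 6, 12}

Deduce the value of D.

The 8 variables draw from only 8 values {5, 6, 7, 8, 9, 10, 11, 12}, so each is used; only H can be 7, hence H = 7.
The 7 still-open variables together cover exactly {5, 6, 8, 9, 10, 11, 12} — 7 values for 7 variables — and 8 appears only in G's list, so G = 8.
Among the 6 still-open variables, 10 fits only F (and all 6 values in {5, 6, 9, 10, 11, 12} must be used), so F = 10.
Among the 5 still-open variables, 11 fits only D (and all 5 values in {5, 6, 9, 11, 12} must be used), so D = 11.

11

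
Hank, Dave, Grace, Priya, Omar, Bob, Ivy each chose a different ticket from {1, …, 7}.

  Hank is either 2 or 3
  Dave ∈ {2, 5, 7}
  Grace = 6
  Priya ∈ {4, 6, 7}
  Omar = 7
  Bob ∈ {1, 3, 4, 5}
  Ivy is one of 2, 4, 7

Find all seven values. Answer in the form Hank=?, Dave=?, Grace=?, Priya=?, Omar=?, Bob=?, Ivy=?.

Grace must be 6 (only option left). So Priya can't be 6.
Omar has just one choice, so Omar = 7. Eliminate 7 elsewhere: Dave, Priya, Ivy.
That leaves Priya = 4. Remove 4 from Bob, Ivy.
Ivy has just one choice, so Ivy = 2. So Hank, Dave can't be 2.
Hank must be 3 (only option left). Remove 3 from Bob.
Dave has just one choice, so Dave = 5. Eliminate 5 elsewhere: Bob.
That leaves Bob = 1.

Hank=3, Dave=5, Grace=6, Priya=4, Omar=7, Bob=1, Ivy=2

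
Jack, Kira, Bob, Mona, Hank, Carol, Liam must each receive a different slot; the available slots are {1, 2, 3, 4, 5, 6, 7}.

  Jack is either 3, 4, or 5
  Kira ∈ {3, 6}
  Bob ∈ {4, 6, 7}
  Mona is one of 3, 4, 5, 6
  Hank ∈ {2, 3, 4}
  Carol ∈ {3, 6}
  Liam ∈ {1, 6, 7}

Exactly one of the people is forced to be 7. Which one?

Bob

Among the 7 variables, 1 fits only Liam (and all 7 values in {1, 2, 3, 4, 5, 6, 7} must be used), so Liam = 1.
The 6 still-open variables draw from only 6 values {2, 3, 4, 5, 6, 7}, so each is used; only Hank can be 2, hence Hank = 2.
Among the 5 still-open variables, 7 fits only Bob (and all 5 values in {3, 4, 5, 6, 7} must be used), so Bob = 7.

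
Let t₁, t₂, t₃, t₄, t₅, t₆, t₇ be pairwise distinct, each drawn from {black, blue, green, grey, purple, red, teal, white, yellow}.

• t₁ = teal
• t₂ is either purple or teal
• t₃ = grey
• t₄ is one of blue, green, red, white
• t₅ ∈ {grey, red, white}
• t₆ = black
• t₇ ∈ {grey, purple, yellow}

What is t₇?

t₁'s domain is down to {teal}, so t₁ = teal. Remove teal from t₂.
t₂ has just one choice, so t₂ = purple. So t₇ can't be purple.
That leaves t₃ = grey. Strike grey from t₅, t₇.
So t₇ = yellow.

yellow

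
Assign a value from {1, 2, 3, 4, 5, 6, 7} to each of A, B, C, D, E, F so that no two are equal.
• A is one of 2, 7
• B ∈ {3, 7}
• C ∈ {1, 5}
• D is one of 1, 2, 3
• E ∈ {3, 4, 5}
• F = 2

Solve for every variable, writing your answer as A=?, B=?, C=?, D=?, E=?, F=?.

A=7, B=3, C=5, D=1, E=4, F=2

F's domain is down to {2}, so F = 2. Strike 2 from A, D.
That leaves A = 7. So B can't be 7.
B's domain is down to {3}, so B = 3. Eliminate 3 elsewhere: D, E.
That leaves D = 1. Strike 1 from C.
C's domain is down to {5}, so C = 5. So E can't be 5.
E's domain is down to {4}, so E = 4.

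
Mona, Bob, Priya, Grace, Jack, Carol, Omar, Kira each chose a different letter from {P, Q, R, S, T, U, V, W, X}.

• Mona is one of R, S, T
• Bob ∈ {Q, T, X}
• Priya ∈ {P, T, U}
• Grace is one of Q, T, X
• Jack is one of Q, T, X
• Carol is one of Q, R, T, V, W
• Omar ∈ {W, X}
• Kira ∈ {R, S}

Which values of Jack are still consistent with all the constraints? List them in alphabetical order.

The 3 variables Bob, Grace, Jack are confined to {Q, T, X}, which locks those values in; drop them from Mona, Priya, Carol, Omar.
Omar has just one choice, so Omar = W. Remove W from Carol.
Mona and Kira between them cover only {R, S} — a naked pair. Remove those values from Carol.
That leaves Carol = V.
No further eliminations apply; Jack can still be any of Q, T, X.

Q, T, X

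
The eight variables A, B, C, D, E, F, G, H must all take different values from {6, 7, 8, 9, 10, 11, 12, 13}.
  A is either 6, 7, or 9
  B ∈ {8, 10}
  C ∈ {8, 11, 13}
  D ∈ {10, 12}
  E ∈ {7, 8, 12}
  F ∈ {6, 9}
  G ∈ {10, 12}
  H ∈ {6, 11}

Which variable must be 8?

B

Among the 8 variables, 13 fits only C (and all 8 values in {6, 7, 8, 9, 10, 11, 12, 13} must be used), so C = 13.
Among the 7 still-open variables, 11 fits only H (and all 7 values in {6, 7, 8, 9, 10, 11, 12} must be used), so H = 11.
D and G between them cover only {10, 12} — a naked pair. Remove those values from B, E.
So 8 goes to B.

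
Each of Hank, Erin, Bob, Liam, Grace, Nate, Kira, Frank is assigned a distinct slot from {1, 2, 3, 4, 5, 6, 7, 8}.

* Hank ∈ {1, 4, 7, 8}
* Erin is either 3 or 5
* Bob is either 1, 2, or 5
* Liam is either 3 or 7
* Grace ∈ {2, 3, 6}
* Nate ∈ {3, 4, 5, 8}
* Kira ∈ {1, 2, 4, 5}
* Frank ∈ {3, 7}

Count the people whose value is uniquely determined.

2

Among the 8 variables, 6 fits only Grace (and all 8 values in {1, 2, 3, 4, 5, 6, 7, 8} must be used), so Grace = 6.
The 2 variables Liam and Frank are confined to {3, 7}, which locks those values in; drop them from Hank, Erin, Nate.
That leaves Erin = 5. So Bob, Nate, Kira can't be 5.
Determined: Erin=5, Grace=6. The other people each still have more than one consistent value. That makes 2.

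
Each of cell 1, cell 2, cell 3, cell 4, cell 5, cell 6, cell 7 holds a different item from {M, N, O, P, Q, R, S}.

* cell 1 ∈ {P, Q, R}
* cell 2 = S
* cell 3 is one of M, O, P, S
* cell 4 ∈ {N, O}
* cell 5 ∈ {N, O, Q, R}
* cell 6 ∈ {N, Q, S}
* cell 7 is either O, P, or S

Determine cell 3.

M

cell 2 must be S (only option left). Remove S from cell 3, cell 6, cell 7.
Among the 6 still-open variables, M fits only cell 3 (and all 6 values in {M, N, O, P, Q, R} must be used), so cell 3 = M.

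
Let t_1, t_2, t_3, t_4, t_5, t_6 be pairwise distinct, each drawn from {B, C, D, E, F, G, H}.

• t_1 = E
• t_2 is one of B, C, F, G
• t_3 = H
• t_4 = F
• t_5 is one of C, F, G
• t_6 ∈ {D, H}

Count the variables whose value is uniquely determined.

t_1 has just one choice, so t_1 = E.
That leaves t_3 = H. So t_6 can't be H.
t_4 must be F (only option left). So t_2, t_5 can't be F.
t_6's domain is down to {D}, so t_6 = D.
Determined: t_1=E, t_3=H, t_4=F, t_6=D. The other variables each still have more than one consistent value. That makes 4.

4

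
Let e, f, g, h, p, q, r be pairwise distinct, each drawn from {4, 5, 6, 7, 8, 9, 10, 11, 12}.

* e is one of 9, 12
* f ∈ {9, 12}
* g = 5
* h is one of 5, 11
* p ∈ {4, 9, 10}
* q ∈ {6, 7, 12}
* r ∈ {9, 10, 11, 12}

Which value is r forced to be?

g must be 5 (only option left). Remove 5 from h.
That leaves h = 11. Strike 11 from r.
e and f share exactly the 2 values {9, 12}; by pigeonhole those values go to them, so strike 9, 12 from p, q, r.
So r = 10.

10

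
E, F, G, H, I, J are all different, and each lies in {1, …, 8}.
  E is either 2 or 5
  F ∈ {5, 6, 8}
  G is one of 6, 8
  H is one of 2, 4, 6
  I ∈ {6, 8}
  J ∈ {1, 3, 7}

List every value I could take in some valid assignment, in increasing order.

6, 8

G and I between them cover only {6, 8} — a naked pair. Remove those values from F, H.
F has just one choice, so F = 5. So E can't be 5.
E's domain is down to {2}, so E = 2. So H can't be 2.
That leaves H = 4.
No further eliminations apply; I can still be any of 6, 8.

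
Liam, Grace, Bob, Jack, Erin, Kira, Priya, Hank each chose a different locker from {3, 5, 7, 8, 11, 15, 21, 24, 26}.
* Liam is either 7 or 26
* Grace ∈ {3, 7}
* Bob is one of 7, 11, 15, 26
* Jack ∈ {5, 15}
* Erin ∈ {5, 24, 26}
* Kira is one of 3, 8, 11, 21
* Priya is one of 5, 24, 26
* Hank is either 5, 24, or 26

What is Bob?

Erin, Priya, Hank between them cover only {5, 24, 26} — a naked triple. Remove those values from Liam, Bob, Jack.
Liam's domain is down to {7}, so Liam = 7. Eliminate 7 elsewhere: Grace, Bob.
Grace has just one choice, so Grace = 3. So Kira can't be 3.
That leaves Jack = 15. So Bob can't be 15.
So Bob = 11.

11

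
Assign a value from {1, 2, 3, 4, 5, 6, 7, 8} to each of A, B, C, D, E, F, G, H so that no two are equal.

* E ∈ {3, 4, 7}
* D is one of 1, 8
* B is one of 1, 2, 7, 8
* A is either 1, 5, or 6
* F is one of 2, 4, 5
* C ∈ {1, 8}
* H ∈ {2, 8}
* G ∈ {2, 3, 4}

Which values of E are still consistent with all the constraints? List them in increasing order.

3, 4

Among the 8 variables, 6 fits only A (and all 8 values in {1, 2, 3, 4, 5, 6, 7, 8} must be used), so A = 6.
The 7 still-open variables together cover exactly {1, 2, 3, 4, 5, 7, 8} — 7 values for 7 variables — and 5 appears only in F's list, so F = 5.
The 2 variables C and D are confined to {1, 8}, which locks those values in; drop them from B, H.
H has just one choice, so H = 2. Strike 2 from B, G.
B has just one choice, so B = 7. Eliminate 7 elsewhere: E.
No further eliminations apply; E can still be any of 3, 4.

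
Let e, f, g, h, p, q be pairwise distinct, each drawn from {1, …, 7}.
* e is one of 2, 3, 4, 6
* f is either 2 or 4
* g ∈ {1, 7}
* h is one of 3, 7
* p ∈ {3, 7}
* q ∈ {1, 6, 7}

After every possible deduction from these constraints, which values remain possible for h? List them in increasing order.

h and p share exactly the 2 values {3, 7}; by pigeonhole those values go to them, so strike 3, 7 from e, g, q.
g must be 1 (only option left). Remove 1 from q.
q's domain is down to {6}, so q = 6. So e can't be 6.
No further eliminations apply; h can still be any of 3, 7.

3, 7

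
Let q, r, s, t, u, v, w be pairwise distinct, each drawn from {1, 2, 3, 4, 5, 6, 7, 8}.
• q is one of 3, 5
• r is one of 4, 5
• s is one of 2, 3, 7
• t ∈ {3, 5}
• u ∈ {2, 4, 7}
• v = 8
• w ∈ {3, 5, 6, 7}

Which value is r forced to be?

4

v has just one choice, so v = 8.
Among the 6 still-open variables, 6 fits only w (and all 6 values in {2, 3, 4, 5, 6, 7} must be used), so w = 6.
q and t between them cover only {3, 5} — a naked pair. Remove those values from r, s.
So r = 4.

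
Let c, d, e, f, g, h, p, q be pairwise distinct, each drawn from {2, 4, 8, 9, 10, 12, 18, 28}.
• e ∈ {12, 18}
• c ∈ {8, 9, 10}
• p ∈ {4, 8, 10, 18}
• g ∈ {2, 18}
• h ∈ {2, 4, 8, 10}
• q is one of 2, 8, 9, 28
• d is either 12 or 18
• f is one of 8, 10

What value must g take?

Among the 8 variables, 28 fits only q (and all 8 values in {2, 4, 8, 9, 10, 12, 18, 28} must be used), so q = 28.
The 7 still-open variables together cover exactly {2, 4, 8, 9, 10, 12, 18} — 7 values for 7 variables — and 9 appears only in c's list, so c = 9.
The 2 variables d and e are confined to {12, 18}, which locks those values in; drop them from g, p.
So g = 2.

2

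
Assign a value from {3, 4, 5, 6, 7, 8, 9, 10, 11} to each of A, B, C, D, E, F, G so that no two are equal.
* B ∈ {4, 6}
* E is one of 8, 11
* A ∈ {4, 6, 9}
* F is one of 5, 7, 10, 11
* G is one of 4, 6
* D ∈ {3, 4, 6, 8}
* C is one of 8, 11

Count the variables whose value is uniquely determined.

2

B and G share exactly the 2 values {4, 6}; by pigeonhole those values go to them, so strike 4, 6 from A, D.
A must be 9 (only option left).
The 2 variables C and E are confined to {8, 11}, which locks those values in; drop them from D, F.
D must be 3 (only option left).
Determined: A=9, D=3. The other variables each still have more than one consistent value. That makes 2.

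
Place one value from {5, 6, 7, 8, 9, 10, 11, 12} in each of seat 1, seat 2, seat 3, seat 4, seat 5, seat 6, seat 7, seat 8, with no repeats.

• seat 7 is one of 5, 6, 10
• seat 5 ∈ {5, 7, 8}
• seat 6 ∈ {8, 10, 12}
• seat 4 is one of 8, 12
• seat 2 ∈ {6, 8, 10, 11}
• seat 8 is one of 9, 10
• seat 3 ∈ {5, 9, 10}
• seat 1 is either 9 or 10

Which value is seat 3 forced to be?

5

The 8 variables together cover exactly {5, 6, 7, 8, 9, 10, 11, 12} — 8 values for 8 variables — and 7 appears only in seat 5's list, so seat 5 = 7.
The 7 still-open variables together cover exactly {5, 6, 8, 9, 10, 11, 12} — 7 values for 7 variables — and 11 appears only in seat 2's list, so seat 2 = 11.
The 6 still-open variables together cover exactly {5, 6, 8, 9, 10, 12} — 6 values for 6 variables — and 6 appears only in seat 7's list, so seat 7 = 6.
Among the 5 still-open variables, 5 fits only seat 3 (and all 5 values in {5, 8, 9, 10, 12} must be used), so seat 3 = 5.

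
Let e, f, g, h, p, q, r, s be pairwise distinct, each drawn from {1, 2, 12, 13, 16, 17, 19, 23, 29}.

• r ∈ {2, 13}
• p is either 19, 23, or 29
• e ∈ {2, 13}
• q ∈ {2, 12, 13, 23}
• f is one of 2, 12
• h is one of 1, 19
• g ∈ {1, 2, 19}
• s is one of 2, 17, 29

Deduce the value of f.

The 8 variables together cover exactly {1, 2, 12, 13, 17, 19, 23, 29} — 8 values for 8 variables — and 17 appears only in s's list, so s = 17.
The 7 still-open variables together cover exactly {1, 2, 12, 13, 19, 23, 29} — 7 values for 7 variables — and 29 appears only in p's list, so p = 29.
Among the 6 still-open variables, 23 fits only q (and all 6 values in {1, 2, 12, 13, 19, 23} must be used), so q = 23.
Among the 5 still-open variables, 12 fits only f (and all 5 values in {1, 2, 12, 13, 19} must be used), so f = 12.

12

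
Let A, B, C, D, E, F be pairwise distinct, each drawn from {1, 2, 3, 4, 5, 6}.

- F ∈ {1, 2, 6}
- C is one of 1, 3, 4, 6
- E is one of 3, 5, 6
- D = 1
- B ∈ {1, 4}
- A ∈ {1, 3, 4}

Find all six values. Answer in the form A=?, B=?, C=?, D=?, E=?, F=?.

D must be 1 (only option left). So A, B, C, F can't be 1.
B must be 4 (only option left). So A, C can't be 4.
A's domain is down to {3}, so A = 3. Strike 3 from C, E.
That leaves C = 6. Strike 6 from E, F.
E has just one choice, so E = 5.
F has just one choice, so F = 2.

A=3, B=4, C=6, D=1, E=5, F=2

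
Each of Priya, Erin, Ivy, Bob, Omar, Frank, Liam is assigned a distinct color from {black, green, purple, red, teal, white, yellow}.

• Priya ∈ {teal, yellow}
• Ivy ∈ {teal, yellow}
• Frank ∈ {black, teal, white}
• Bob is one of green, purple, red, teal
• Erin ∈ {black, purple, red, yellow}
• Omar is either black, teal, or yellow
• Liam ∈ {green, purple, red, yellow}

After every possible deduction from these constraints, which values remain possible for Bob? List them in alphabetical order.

green, purple, red

Among the 7 variables, white fits only Frank (and all 7 values in {black, green, purple, red, teal, white, yellow} must be used), so Frank = white.
Priya and Ivy share exactly the 2 values {teal, yellow}; by pigeonhole those values go to them, so strike teal, yellow from Erin, Bob, Omar, Liam.
That leaves Omar = black. Remove black from Erin.
No further eliminations apply; Bob can still be any of green, purple, red.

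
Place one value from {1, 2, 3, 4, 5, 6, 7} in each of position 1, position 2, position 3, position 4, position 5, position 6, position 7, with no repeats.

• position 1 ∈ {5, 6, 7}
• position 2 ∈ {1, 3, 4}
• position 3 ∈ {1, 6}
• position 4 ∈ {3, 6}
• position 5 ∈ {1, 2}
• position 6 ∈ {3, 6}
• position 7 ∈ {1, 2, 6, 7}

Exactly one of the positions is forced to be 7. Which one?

The 7 variables together cover exactly {1, 2, 3, 4, 5, 6, 7} — 7 values for 7 variables — and 4 appears only in position 2's list, so position 2 = 4.
Among the 6 still-open variables, 5 fits only position 1 (and all 6 values in {1, 2, 3, 5, 6, 7} must be used), so position 1 = 5.
Among the 5 still-open variables, 7 fits only position 7 (and all 5 values in {1, 2, 3, 6, 7} must be used), so position 7 = 7.

position 7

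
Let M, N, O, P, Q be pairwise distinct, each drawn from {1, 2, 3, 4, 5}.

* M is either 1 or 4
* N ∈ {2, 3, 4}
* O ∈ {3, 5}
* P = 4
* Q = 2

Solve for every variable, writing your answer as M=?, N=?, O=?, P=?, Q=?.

P's domain is down to {4}, so P = 4. Eliminate 4 elsewhere: M, N.
Q has just one choice, so Q = 2. Eliminate 2 elsewhere: N.
M must be 1 (only option left).
N has just one choice, so N = 3. Remove 3 from O.
O's domain is down to {5}, so O = 5.

M=1, N=3, O=5, P=4, Q=2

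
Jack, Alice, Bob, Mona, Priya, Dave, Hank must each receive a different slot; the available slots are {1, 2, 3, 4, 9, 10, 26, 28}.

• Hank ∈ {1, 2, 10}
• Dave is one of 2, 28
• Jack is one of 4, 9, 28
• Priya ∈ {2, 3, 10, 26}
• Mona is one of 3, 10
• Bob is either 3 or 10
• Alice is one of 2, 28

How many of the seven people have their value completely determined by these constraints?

2

The 2 variables Alice and Dave are confined to {2, 28}, which locks those values in; drop them from Jack, Priya, Hank.
Bob and Mona between them cover only {3, 10} — a naked pair. Remove those values from Priya, Hank.
That leaves Priya = 26.
That leaves Hank = 1.
Determined: Priya=26, Hank=1. The other people each still have more than one consistent value. That makes 2.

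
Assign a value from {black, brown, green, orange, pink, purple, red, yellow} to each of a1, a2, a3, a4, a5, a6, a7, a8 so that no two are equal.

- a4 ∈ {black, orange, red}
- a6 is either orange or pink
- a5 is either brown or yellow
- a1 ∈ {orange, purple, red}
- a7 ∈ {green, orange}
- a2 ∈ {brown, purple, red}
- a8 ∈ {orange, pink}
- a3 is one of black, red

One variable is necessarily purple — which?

a1

The 8 variables draw from only 8 values {black, brown, green, orange, pink, purple, red, yellow}, so each is used; only a7 can be green, hence a7 = green.
The 7 still-open variables together cover exactly {black, brown, orange, pink, purple, red, yellow} — 7 values for 7 variables — and yellow appears only in a5's list, so a5 = yellow.
The 6 still-open variables draw from only 6 values {black, brown, orange, pink, purple, red}, so each is used; only a2 can be brown, hence a2 = brown.
The 5 still-open variables draw from only 5 values {black, orange, pink, purple, red}, so each is used; only a1 can be purple, hence a1 = purple.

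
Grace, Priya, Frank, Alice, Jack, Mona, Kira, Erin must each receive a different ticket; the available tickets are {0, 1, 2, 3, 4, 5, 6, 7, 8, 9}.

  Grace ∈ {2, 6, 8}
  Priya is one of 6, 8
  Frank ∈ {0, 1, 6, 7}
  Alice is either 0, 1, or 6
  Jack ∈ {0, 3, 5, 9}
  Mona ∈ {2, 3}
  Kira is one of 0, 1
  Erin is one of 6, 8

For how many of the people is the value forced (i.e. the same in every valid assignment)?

3

Priya and Erin between them cover only {6, 8} — a naked pair. Remove those values from Grace, Frank, Alice.
Grace's domain is down to {2}, so Grace = 2. Strike 2 from Mona.
Mona has just one choice, so Mona = 3. Strike 3 from Jack.
The 2 variables Alice and Kira are confined to {0, 1}, which locks those values in; drop them from Frank, Jack.
Frank has just one choice, so Frank = 7.
Determined: Grace=2, Frank=7, Mona=3. The other people each still have more than one consistent value. That makes 3.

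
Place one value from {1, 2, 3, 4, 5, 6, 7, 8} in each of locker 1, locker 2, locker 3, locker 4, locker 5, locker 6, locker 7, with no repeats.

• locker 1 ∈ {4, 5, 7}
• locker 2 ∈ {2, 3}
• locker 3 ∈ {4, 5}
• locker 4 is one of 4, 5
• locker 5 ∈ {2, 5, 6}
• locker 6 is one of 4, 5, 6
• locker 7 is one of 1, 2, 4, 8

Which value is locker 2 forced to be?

locker 3 and locker 4 share exactly the 2 values {4, 5}; by pigeonhole those values go to them, so strike 4, 5 from locker 1, locker 5, locker 6, locker 7.
locker 1 has just one choice, so locker 1 = 7.
locker 6's domain is down to {6}, so locker 6 = 6. So locker 5 can't be 6.
That leaves locker 5 = 2. Eliminate 2 elsewhere: locker 2, locker 7.
So locker 2 = 3.

3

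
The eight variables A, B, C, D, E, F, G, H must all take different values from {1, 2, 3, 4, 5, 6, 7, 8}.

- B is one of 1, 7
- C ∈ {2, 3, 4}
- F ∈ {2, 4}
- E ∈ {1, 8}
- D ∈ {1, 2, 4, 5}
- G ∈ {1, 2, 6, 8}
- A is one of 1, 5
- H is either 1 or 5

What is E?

The 8 variables draw from only 8 values {1, 2, 3, 4, 5, 6, 7, 8}, so each is used; only C can be 3, hence C = 3.
The 7 still-open variables draw from only 7 values {1, 2, 4, 5, 6, 7, 8}, so each is used; only G can be 6, hence G = 6.
Among the 6 still-open variables, 7 fits only B (and all 6 values in {1, 2, 4, 5, 7, 8} must be used), so B = 7.
Among the 5 still-open variables, 8 fits only E (and all 5 values in {1, 2, 4, 5, 8} must be used), so E = 8.

8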